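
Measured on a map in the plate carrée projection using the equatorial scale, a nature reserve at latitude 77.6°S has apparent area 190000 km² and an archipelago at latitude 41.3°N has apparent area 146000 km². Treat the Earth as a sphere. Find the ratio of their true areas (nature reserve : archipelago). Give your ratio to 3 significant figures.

On the plate carrée, areal scale = h·k = 1 × sec φ, so true area = apparent × cos φ.
True area of nature reserve: 190000 × cos(77.6°) = 190000 × 0.2147 = 40800 km².
True area of archipelago: 146000 × cos(41.3°) = 146000 × 0.7513 = 109700 km².
Ratio = 40800 / 109700 ≈ 0.372.

0.372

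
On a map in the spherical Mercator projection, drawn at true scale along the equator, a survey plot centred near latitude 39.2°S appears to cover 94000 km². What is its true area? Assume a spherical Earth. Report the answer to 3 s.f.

For Mercator, h = k = sec φ (a conformal cylindrical projection has a single point scale, 1/cos φ).
Areal scale = k² = sec²φ = 1/cos²(39.2°) = 1/0.7749² = 1.665.
True area = apparent / (areal scale) = 94000 / 1.665 ≈ 56500 km².

56500 km²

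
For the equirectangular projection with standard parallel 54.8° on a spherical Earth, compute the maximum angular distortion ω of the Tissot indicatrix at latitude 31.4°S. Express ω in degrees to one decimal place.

The equidistant cylindrical projection with φ₀ = 54.8° has h = 1 (meridians true) and k = cos φ₀ / cos φ along parallels.
At 31.4°: h = 1.000, k = 0.6753; principal scales a = 1.000, b = 0.6753.
sin(ω/2) = (a − b)/(a + b) = 0.3247/1.675 = 0.1938, so ω = 2 arcsin(0.1938) ≈ 22.3°.

22.3°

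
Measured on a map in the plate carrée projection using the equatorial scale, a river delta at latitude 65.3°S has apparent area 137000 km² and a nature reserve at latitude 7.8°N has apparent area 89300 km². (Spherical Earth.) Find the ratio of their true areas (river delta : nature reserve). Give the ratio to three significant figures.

On the plate carrée, areal scale = h·k = 1 × sec φ, so true area = apparent × cos φ.
True area of river delta: 137000 × cos(65.3°) = 137000 × 0.4179 = 57250 km².
True area of nature reserve: 89300 × cos(7.8°) = 89300 × 0.9907 = 88470 km².
Ratio = 57250 / 88470 ≈ 0.647.

0.647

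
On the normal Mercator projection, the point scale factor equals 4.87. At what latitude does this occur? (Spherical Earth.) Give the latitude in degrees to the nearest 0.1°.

78.2°

Mercator scale is k = sec φ = 1/cos φ.
1/cos φ = 4.87  ⇒  cos φ = 0.2053  ⇒  φ = arccos(0.2053) ≈ 78.2°.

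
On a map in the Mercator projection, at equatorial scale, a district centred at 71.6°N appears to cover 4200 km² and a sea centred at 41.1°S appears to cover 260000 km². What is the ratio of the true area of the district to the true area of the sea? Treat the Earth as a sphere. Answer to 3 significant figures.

0.00283

Since Mercator area scale is 1/cos²φ, the true area equals the apparent area multiplied by cos²φ.
True area of district: 4200 × cos²(71.6°) = 4200 × 0.09963 = 418.5 km².
True area of sea: 260000 × cos²(41.1°) = 260000 × 0.5679 = 147600 km².
Ratio = 418.5 / 147600 ≈ 0.00283.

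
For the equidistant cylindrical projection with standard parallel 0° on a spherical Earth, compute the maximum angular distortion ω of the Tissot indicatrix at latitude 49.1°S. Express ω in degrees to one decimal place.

24.1°

In the plate carrée (x = Rλ, y = Rφ), meridians are true-scale (h = 1) and parallels are stretched by k = sec φ.
At 49.1°: h = 1.000, k = 1.527; principal scales a = 1.527, b = 1.000.
sin(ω/2) = (a − b)/(a + b) = 0.5273/2.527 = 0.2086, so ω = 2 arcsin(0.2086) ≈ 24.1°.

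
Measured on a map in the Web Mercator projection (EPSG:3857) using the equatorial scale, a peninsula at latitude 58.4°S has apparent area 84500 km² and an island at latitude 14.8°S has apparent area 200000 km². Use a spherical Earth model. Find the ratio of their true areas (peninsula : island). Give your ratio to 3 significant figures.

0.124

Since Mercator area scale is 1/cos²φ, the true area equals the apparent area multiplied by cos²φ.
True area of peninsula: 84500 × cos²(58.4°) = 84500 × 0.2746 = 23200 km².
True area of island: 200000 × cos²(14.8°) = 200000 × 0.9347 = 186900 km².
Ratio = 23200 / 186900 ≈ 0.124.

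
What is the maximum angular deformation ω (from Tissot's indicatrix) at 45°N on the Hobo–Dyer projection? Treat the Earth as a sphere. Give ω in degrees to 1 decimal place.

The Hobo–Dyer projection is cylindrical equal-area with φ₀ = 37.5°. For cylindrical equal-area with standard parallel φ₀, h = cos φ / cos φ₀ and k = cos φ₀ / cos φ, so h·k = 1.
At 45°: h = 0.8913, k = 1.122; principal scales a = 1.122, b = 0.8913.
sin(ω/2) = (a − b)/(a + b) = 0.2307/2.013 = 0.1146, so ω = 2 arcsin(0.1146) ≈ 13.2°.

13.2°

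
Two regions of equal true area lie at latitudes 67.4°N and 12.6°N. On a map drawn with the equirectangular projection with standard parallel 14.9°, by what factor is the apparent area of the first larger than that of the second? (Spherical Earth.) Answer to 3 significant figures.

With standard parallel φ₀ = 14.9°, the equirectangular projection gives x = Rλ cos φ₀, y = Rφ, so h = 1 and k = cos 14.9° / cos φ.
Areal scale at 67.4°: h·k = 1.000 × 2.515 = 2.515.
Areal scale at 12.6°: h·k = 1.000 × 0.9902 = 0.9902.
Ratio = 2.515/0.9902 ≈ 2.54.

2.54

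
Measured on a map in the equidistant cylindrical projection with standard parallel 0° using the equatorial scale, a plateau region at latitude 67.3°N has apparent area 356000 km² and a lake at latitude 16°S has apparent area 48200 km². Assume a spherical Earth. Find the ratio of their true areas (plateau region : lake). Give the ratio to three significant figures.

Plate carrée has h = 1 and k = sec φ, giving areal scale sec φ; true area = (apparent area) · cos φ.
True area of plateau region: 356000 × cos(67.3°) = 356000 × 0.3859 = 137400 km².
True area of lake: 48200 × cos(16°) = 48200 × 0.9613 = 46330 km².
Ratio = 137400 / 46330 ≈ 2.97.

2.97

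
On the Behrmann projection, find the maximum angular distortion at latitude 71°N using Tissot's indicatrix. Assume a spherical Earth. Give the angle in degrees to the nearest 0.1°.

97.6°

The Behrmann projection is cylindrical equal-area with φ₀ = 30°. Cylindrical equal-area (φ₀ = 30°): h = cos φ / cos 30° along meridians, k = cos 30° / cos φ along parallels; h·k = 1.
At 71°: h = 0.3759, k = 2.660; principal scales a = 2.660, b = 0.3759.
sin(ω/2) = (a − b)/(a + b) = 2.284/3.036 = 0.7523, so ω = 2 arcsin(0.7523) ≈ 97.6°.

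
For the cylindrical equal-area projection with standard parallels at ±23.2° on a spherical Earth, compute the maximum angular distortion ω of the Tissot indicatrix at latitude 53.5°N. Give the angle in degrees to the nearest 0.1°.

48.4°

A cylindrical equal-area projection with standard parallel φ₀ has meridian scale h = cos φ / cos φ₀ and parallel scale k = cos φ₀ / cos φ (so areas are preserved, h·k = 1).
At 53.5°: h = 0.6472, k = 1.545; principal scales a = 1.545, b = 0.6472.
sin(ω/2) = (a − b)/(a + b) = 0.8981/2.192 = 0.4096, so ω = 2 arcsin(0.4096) ≈ 48.4°.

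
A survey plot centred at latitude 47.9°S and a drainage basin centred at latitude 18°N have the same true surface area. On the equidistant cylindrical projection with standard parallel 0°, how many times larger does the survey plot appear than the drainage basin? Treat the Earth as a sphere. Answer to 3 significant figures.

For the equirectangular projection with φ₀ = 0 (plate carrée), h = 1 along meridians and k = sec φ along parallels.
Areal scale at 47.9°: h·k = 1.000 × 1.492 = 1.492.
Areal scale at 18°: h·k = 1.000 × 1.051 = 1.051.
Ratio = 1.492/1.051 ≈ 1.42.

1.42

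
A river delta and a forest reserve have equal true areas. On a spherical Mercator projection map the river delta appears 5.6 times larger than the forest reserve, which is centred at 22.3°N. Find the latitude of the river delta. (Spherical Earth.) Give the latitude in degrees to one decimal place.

Mercator areal scale is sec²φ, so apparent-area ratio = sec²φ₁ / sec²φ₂ = cos²φ₂ / cos²φ₁.
cos²φ₂ / cos²φ₁ = 5.6  ⇒  cos φ₁ = cos 22.3° / √5.6 = 0.9252/2.366 = 0.3910.
φ₁ = arccos(0.3910) ≈ 67.0°.

67.0°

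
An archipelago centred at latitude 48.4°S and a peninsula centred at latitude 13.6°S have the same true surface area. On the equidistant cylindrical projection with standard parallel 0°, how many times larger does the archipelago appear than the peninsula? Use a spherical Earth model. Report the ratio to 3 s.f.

For the equirectangular projection with φ₀ = 0 (plate carrée), h = 1 along meridians and k = sec φ along parallels.
Areal scale at 48.4°: h·k = 1.000 × 1.506 = 1.506.
Areal scale at 13.6°: h·k = 1.000 × 1.029 = 1.029.
Ratio = 1.506/1.029 ≈ 1.46.

1.46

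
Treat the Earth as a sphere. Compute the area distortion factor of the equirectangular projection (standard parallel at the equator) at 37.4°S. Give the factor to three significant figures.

1.26

Plate carrée maps x = Rλ, y = Rφ. The meridian scale is h = 1 and the parallel scale is k = 1/cos φ = sec φ.
Areal scale = h·k = 1 × sec φ; at 37.4°, h = 1.000, k = 1.259, so h·k = 1.259.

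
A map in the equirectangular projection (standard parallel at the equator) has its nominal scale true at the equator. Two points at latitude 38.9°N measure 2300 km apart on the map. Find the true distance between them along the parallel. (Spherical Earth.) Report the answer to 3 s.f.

1790 km

In the plate carrée (x = Rλ, y = Rφ), meridians are true-scale (h = 1) and parallels are stretched by k = sec φ.
Along the parallel at 38.9°, map distances are exaggerated by k = sec 38.9° = 1.285.
True distance = 2300 / 1.285 = 2300 × cos 38.9° ≈ 1790 km.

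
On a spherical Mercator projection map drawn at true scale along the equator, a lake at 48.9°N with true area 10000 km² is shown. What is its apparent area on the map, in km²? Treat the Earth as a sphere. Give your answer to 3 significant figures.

For Mercator, h = k = sec φ (a conformal cylindrical projection has a single point scale, 1/cos φ).
Areal scale = k² = sec²φ = 1/cos²(48.9°) = 1/0.6574² = 2.314.
Apparent area = 10000 × 2.314 ≈ 23100 km².

23100 km²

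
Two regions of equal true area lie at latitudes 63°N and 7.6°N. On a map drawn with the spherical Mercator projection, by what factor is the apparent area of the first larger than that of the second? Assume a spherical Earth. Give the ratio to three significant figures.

Mercator areal scale is sec²φ.
At 63°: sec²(63°) = 1/0.4540² = 4.852.
At 7.6°: sec²(7.6°) = 1/0.9912² = 1.018.
Ratio = 4.852/1.018 = cos²(7.6°)/cos²(63°) ≈ 4.77.

4.77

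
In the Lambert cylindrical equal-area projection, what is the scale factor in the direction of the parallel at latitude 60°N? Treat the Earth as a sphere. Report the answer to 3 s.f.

The Lambert cylindrical equal-area projection is the cylindrical equal-area projection with its standard parallel at the equator (φ₀ = 0). For cylindrical equal-area with standard parallel φ₀, h = cos φ / cos φ₀ and k = cos φ₀ / cos φ, so h·k = 1.
k = cos 0° / cos 60° = 1.000/0.5000 = 2.000.

2.00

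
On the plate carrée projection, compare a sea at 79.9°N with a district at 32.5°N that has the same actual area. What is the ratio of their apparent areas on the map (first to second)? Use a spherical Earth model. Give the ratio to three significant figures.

Plate carrée maps x = Rλ, y = Rφ. The meridian scale is h = 1 and the parallel scale is k = 1/cos φ = sec φ.
Areal scale at 79.9°: h·k = 1.000 × 5.702 = 5.702.
Areal scale at 32.5°: h·k = 1.000 × 1.186 = 1.186.
Ratio = 5.702/1.186 ≈ 4.81.

4.81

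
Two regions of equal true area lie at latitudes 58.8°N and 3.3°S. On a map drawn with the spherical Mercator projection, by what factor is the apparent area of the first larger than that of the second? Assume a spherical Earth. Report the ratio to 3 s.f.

3.71

Mercator is conformal with k = sec φ, so areal scale = k² = sec²φ.
At 58.8°: sec²(58.8°) = 1/0.5180² = 3.726.
At 3.3°: sec²(3.3°) = 1/0.9983² = 1.003.
Ratio = 3.726/1.003 = cos²(3.3°)/cos²(58.8°) ≈ 3.71.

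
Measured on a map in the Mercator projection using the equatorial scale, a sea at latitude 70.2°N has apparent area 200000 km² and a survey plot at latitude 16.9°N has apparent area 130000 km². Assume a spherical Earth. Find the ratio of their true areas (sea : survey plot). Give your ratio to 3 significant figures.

Since Mercator area scale is 1/cos²φ, the true area equals the apparent area multiplied by cos²φ.
True area of sea: 200000 × cos²(70.2°) = 200000 × 0.1147 = 22950 km².
True area of survey plot: 130000 × cos²(16.9°) = 130000 × 0.9155 = 119000 km².
Ratio = 22950 / 119000 ≈ 0.193.

0.193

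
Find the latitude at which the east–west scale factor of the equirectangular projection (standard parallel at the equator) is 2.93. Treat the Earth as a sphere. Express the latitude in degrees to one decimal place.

Plate carrée: h = 1, k = sec φ along parallels.
sec φ = 2.93  ⇒  cos φ = 0.3413  ⇒  φ ≈ 70.0°.

70.0°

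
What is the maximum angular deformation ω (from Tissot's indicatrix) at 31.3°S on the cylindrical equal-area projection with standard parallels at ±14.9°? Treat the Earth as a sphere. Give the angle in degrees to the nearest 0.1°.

14.1°

A cylindrical equal-area projection with standard parallel φ₀ has meridian scale h = cos φ / cos φ₀ and parallel scale k = cos φ₀ / cos φ (so areas are preserved, h·k = 1).
At 31.3°: h = 0.8842, k = 1.131; principal scales a = 1.131, b = 0.8842.
sin(ω/2) = (a − b)/(a + b) = 0.2468/2.015 = 0.1225, so ω = 2 arcsin(0.1225) ≈ 14.1°.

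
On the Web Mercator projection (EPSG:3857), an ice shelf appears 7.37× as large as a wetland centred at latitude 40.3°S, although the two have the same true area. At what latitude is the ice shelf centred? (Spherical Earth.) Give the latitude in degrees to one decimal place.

On Mercator, (apparent₁)/(apparent₂) = sec²φ₁ / sec²φ₂ when true areas are equal.
cos²φ₂ / cos²φ₁ = 7.37  ⇒  cos φ₁ = cos 40.3° / √7.37 = 0.7627/2.715 = 0.2809.
φ₁ = arccos(0.2809) ≈ 73.7°.

73.7°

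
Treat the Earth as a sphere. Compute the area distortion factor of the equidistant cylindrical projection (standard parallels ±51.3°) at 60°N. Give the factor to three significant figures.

1.25

The equidistant cylindrical projection with φ₀ = 51.3° has h = 1 (meridians true) and k = cos φ₀ / cos φ along parallels.
Areal scale = h·k = 1 × cos φ₀ / cos φ; at 60°, h = 1.000, k = 1.250, so h·k = 1.250.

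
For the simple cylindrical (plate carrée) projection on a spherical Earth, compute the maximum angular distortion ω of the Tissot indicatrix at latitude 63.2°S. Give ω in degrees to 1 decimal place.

44.5°

For the equirectangular projection with φ₀ = 0 (plate carrée), h = 1 along meridians and k = sec φ along parallels.
At 63.2°: h = 1.000, k = 2.218; principal scales a = 2.218, b = 1.000.
sin(ω/2) = (a − b)/(a + b) = 1.218/3.218 = 0.3785, so ω = 2 arcsin(0.3785) ≈ 44.5°.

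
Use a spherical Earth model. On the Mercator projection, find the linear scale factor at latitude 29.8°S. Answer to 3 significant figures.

1.15

Mercator is conformal, so the point scale is isotropic: h = k = sec φ = 1/cos φ.
k = 1/cos 29.8° = 1/0.8678 = 1.152.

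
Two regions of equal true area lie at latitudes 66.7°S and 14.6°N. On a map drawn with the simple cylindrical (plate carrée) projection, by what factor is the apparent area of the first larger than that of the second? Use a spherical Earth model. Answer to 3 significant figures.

2.45

For the equirectangular projection with φ₀ = 0 (plate carrée), h = 1 along meridians and k = sec φ along parallels.
Areal scale at 66.7°: h·k = 1.000 × 2.528 = 2.528.
Areal scale at 14.6°: h·k = 1.000 × 1.033 = 1.033.
Ratio = 2.528/1.033 ≈ 2.45.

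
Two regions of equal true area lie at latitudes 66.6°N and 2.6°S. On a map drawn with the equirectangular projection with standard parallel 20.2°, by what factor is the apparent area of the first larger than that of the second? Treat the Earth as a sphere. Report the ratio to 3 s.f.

The equidistant cylindrical projection with φ₀ = 20.2° has h = 1 (meridians true) and k = cos φ₀ / cos φ along parallels.
Areal scale at 66.6°: h·k = 1.000 × 2.363 = 2.363.
Areal scale at 2.6°: h·k = 1.000 × 0.9395 = 0.9395.
Ratio = 2.363/0.9395 ≈ 2.52.

2.52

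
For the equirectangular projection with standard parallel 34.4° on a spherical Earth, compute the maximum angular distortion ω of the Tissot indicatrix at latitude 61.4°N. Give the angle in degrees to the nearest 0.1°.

30.8°

The equidistant cylindrical projection with φ₀ = 34.4° has h = 1 (meridians true) and k = cos φ₀ / cos φ along parallels.
At 61.4°: h = 1.000, k = 1.724; principal scales a = 1.724, b = 1.000.
sin(ω/2) = (a − b)/(a + b) = 0.7237/2.724 = 0.2657, so ω = 2 arcsin(0.2657) ≈ 30.8°.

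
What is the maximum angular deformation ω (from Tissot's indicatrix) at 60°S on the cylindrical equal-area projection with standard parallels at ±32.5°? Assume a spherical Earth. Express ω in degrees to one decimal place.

57.4°

A cylindrical equal-area projection with standard parallel φ₀ has meridian scale h = cos φ / cos φ₀ and parallel scale k = cos φ₀ / cos φ (so areas are preserved, h·k = 1).
At 60°: h = 0.5928, k = 1.687; principal scales a = 1.687, b = 0.5928.
sin(ω/2) = (a − b)/(a + b) = 1.094/2.280 = 0.4799, so ω = 2 arcsin(0.4799) ≈ 57.4°.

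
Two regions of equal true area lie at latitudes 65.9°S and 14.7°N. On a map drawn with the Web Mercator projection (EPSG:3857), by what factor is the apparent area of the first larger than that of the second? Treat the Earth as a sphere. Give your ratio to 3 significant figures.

5.61

Mercator is conformal with k = sec φ, so areal scale = k² = sec²φ.
At 65.9°: sec²(65.9°) = 1/0.4083² = 5.998.
At 14.7°: sec²(14.7°) = 1/0.9673² = 1.069.
Ratio = 5.998/1.069 = cos²(14.7°)/cos²(65.9°) ≈ 5.61.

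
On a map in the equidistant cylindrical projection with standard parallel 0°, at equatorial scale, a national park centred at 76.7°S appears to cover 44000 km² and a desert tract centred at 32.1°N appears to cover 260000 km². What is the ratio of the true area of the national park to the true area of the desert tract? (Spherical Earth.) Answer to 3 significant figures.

Plate carrée has h = 1 and k = sec φ, giving areal scale sec φ; true area = (apparent area) · cos φ.
True area of national park: 44000 × cos(76.7°) = 44000 × 0.2300 = 10120 km².
True area of desert tract: 260000 × cos(32.1°) = 260000 × 0.8471 = 220300 km².
Ratio = 10120 / 220300 ≈ 0.0460.

0.0460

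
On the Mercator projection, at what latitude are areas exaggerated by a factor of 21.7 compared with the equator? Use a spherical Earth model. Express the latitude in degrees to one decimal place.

Mercator areal scale is sec²φ.
sec²φ = 21.7  ⇒  cos²φ = 0.04608  ⇒  cos φ = 0.2147.
φ = arccos(0.2147) ≈ 77.6°.

77.6°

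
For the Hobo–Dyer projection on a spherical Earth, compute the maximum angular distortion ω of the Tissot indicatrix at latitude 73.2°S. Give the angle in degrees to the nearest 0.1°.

The Hobo–Dyer projection is cylindrical equal-area with φ₀ = 37.5°. Cylindrical equal-area (φ₀ = 37.5°): h = cos φ / cos 37.5° along meridians, k = cos 37.5° / cos φ along parallels; h·k = 1.
At 73.2°: h = 0.3643, k = 2.745; principal scales a = 2.745, b = 0.3643.
sin(ω/2) = (a − b)/(a + b) = 2.381/3.109 = 0.7657, so ω = 2 arcsin(0.7657) ≈ 99.9°.

99.9°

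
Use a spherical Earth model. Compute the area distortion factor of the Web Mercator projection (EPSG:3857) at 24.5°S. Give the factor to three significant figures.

For Mercator, h = k = sec φ (a conformal cylindrical projection has a single point scale, 1/cos φ).
Areal scale = k² = sec²φ = 1/cos²(24.5°) = 1/0.9100² = 1.208.

1.21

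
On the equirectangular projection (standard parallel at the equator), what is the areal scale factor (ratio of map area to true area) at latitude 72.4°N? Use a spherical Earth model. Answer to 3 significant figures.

In the plate carrée (x = Rλ, y = Rφ), meridians are true-scale (h = 1) and parallels are stretched by k = sec φ.
Areal scale = h·k = 1 × sec φ; at 72.4°, h = 1.000, k = 3.307, so h·k = 3.307.

3.31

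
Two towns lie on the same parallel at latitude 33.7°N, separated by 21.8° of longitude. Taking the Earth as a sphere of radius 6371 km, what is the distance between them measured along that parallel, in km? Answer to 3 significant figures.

Arc length along a parallel = R cos φ · Δλ (with Δλ in radians).
= 6371 × cos 33.7° × (21.8° × π/180) = 6371 × 0.8320 × 0.3805 ≈ 2020 km.

2020 km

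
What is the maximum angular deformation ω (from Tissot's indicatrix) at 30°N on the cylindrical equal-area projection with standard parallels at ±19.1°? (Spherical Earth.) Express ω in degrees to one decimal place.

10.0°

A cylindrical equal-area projection with standard parallel φ₀ has meridian scale h = cos φ / cos φ₀ and parallel scale k = cos φ₀ / cos φ (so areas are preserved, h·k = 1).
At 30°: h = 0.9165, k = 1.091; principal scales a = 1.091, b = 0.9165.
sin(ω/2) = (a − b)/(a + b) = 0.1747/2.008 = 0.08700, so ω = 2 arcsin(0.08700) ≈ 10.0°.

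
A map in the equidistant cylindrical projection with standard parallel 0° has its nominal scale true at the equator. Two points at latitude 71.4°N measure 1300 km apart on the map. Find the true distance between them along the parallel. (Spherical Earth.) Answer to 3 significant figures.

Plate carrée maps x = Rλ, y = Rφ. The meridian scale is h = 1 and the parallel scale is k = 1/cos φ = sec φ.
Along the parallel at 71.4°, map distances are exaggerated by k = sec 71.4° = 3.135.
True distance = 1300 / 3.135 = 1300 × cos 71.4° ≈ 415 km.

415 km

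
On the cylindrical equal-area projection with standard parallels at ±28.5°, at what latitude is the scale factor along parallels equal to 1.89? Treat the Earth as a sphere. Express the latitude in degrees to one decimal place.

62.3°

For cylindrical equal-area with standard parallel φ₀, h = cos φ / cos φ₀ and k = cos φ₀ / cos φ, so h·k = 1.
k = cos φ₀ / cos φ = 1.89  ⇒  cos φ = cos 28.5° / 1.89 = 0.4650.
φ = arccos(0.4650) ≈ 62.3°.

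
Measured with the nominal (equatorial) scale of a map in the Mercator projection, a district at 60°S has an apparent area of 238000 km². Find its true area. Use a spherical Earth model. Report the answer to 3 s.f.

Mercator is conformal, so the point scale is isotropic: h = k = sec φ = 1/cos φ.
Areal scale = k² = sec²φ = 1/cos²(60°) = 1/0.5000² = 4.000.
True area = apparent / (areal scale) = 238000 / 4.000 ≈ 59500 km².

59500 km²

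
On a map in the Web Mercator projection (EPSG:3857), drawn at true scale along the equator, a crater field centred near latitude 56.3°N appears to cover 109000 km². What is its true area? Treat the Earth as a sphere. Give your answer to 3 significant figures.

33600 km²

The Mercator projection is conformal; its linear scale factor is the same in every direction and equals sec φ = 1/cos φ.
Areal scale = k² = sec²φ = 1/cos²(56.3°) = 1/0.5548² = 3.248.
True area = apparent / (areal scale) = 109000 / 3.248 ≈ 33600 km².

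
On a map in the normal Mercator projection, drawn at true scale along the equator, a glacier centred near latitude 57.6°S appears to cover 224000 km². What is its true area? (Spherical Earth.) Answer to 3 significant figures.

64300 km²

The Mercator projection is conformal; its linear scale factor is the same in every direction and equals sec φ = 1/cos φ.
Areal scale = k² = sec²φ = 1/cos²(57.6°) = 1/0.5358² = 3.483.
True area = apparent / (areal scale) = 224000 / 3.483 ≈ 64300 km².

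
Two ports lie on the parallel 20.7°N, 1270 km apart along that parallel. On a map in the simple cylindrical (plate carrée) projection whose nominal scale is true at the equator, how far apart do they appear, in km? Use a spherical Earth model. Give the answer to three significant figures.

1360 km

For the equirectangular projection with φ₀ = 0 (plate carrée), h = 1 along meridians and k = sec φ along parallels.
Along the parallel, k = sec 20.7° = 1/0.9354 = 1.069.
Map distance = 1270 × 1.069 ≈ 1360 km.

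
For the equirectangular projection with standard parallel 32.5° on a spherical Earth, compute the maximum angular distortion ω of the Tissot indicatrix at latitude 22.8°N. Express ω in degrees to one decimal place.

With standard parallel φ₀ = 32.5°, the equirectangular projection gives x = Rλ cos φ₀, y = Rφ, so h = 1 and k = cos 32.5° / cos φ.
At 22.8°: h = 1.000, k = 0.9149; principal scales a = 1.000, b = 0.9149.
sin(ω/2) = (a − b)/(a + b) = 0.08512/1.915 = 0.04445, so ω = 2 arcsin(0.04445) ≈ 5.1°.

5.1°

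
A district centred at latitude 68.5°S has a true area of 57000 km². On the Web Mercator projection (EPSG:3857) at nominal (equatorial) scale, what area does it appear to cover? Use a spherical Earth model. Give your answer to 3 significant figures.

424000 km²

For Mercator, h = k = sec φ (a conformal cylindrical projection has a single point scale, 1/cos φ).
Areal scale = k² = sec²φ = 1/cos²(68.5°) = 1/0.3665² = 7.445.
Apparent area = 57000 × 7.445 ≈ 424000 km².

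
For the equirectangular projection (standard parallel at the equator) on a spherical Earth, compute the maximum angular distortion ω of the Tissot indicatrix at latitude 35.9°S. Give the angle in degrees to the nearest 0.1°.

12.0°

Plate carrée maps x = Rλ, y = Rφ. The meridian scale is h = 1 and the parallel scale is k = 1/cos φ = sec φ.
At 35.9°: h = 1.000, k = 1.235; principal scales a = 1.235, b = 1.000.
sin(ω/2) = (a − b)/(a + b) = 0.2345/2.235 = 0.1049, so ω = 2 arcsin(0.1049) ≈ 12.0°.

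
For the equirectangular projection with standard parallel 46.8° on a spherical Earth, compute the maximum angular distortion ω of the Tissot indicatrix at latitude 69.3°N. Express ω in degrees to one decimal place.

With standard parallel φ₀ = 46.8°, the equirectangular projection gives x = Rλ cos φ₀, y = Rφ, so h = 1 and k = cos 46.8° / cos φ.
At 69.3°: h = 1.000, k = 1.937; principal scales a = 1.937, b = 1.000.
sin(ω/2) = (a − b)/(a + b) = 0.9366/2.937 = 0.3189, so ω = 2 arcsin(0.3189) ≈ 37.2°.

37.2°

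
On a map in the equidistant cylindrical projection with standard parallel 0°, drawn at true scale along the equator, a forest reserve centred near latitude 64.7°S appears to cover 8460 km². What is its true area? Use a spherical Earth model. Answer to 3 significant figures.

For the equirectangular projection with φ₀ = 0 (plate carrée), h = 1 along meridians and k = sec φ along parallels.
Areal scale = h·k = 1 × sec φ; at 64.7°, h = 1.000, k = 2.340, so h·k = 2.340.
True area = apparent / (areal scale) = 8460 / 2.340 ≈ 3620 km².

3620 km²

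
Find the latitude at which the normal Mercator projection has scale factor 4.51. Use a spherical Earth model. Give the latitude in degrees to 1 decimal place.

Mercator scale is k = sec φ = 1/cos φ.
1/cos φ = 4.51  ⇒  cos φ = 0.2217  ⇒  φ = arccos(0.2217) ≈ 77.2°.

77.2°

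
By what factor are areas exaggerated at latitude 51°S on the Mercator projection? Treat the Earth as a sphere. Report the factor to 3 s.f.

The Mercator projection is conformal; its linear scale factor is the same in every direction and equals sec φ = 1/cos φ.
Areal scale = k² = sec²φ = 1/cos²(51°) = 1/0.6293² = 2.525.

2.52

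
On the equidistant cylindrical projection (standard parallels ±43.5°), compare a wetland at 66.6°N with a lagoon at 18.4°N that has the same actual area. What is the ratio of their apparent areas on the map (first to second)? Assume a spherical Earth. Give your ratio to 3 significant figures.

2.39

With standard parallel φ₀ = 43.5°, the equirectangular projection gives x = Rλ cos φ₀, y = Rφ, so h = 1 and k = cos 43.5° / cos φ.
Areal scale at 66.6°: h·k = 1.000 × 1.826 = 1.826.
Areal scale at 18.4°: h·k = 1.000 × 0.7645 = 0.7645.
Ratio = 1.826/0.7645 ≈ 2.39.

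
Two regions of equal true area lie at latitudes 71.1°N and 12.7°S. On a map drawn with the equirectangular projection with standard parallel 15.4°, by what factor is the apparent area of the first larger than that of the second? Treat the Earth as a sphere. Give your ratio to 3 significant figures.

The equidistant cylindrical projection with φ₀ = 15.4° has h = 1 (meridians true) and k = cos φ₀ / cos φ along parallels.
Areal scale at 71.1°: h·k = 1.000 × 2.976 = 2.976.
Areal scale at 12.7°: h·k = 1.000 × 0.9883 = 0.9883.
Ratio = 2.976/0.9883 ≈ 3.01.

3.01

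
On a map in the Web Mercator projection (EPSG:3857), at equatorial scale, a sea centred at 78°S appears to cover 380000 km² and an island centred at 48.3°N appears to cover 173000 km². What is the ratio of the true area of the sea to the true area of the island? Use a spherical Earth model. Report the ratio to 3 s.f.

Mercator's areal exaggeration is sec²φ; hence true area = (apparent area) · cos²φ.
True area of sea: 380000 × cos²(78°) = 380000 × 0.04323 = 16430 km².
True area of island: 173000 × cos²(48.3°) = 173000 × 0.4425 = 76560 km².
Ratio = 16430 / 76560 ≈ 0.215.

0.215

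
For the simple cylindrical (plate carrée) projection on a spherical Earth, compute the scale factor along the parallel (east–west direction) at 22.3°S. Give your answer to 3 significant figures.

Plate carrée maps x = Rλ, y = Rφ. The meridian scale is h = 1 and the parallel scale is k = 1/cos φ = sec φ.
k = 1/cos 22.3° = 1/0.9252 = 1.081.

1.08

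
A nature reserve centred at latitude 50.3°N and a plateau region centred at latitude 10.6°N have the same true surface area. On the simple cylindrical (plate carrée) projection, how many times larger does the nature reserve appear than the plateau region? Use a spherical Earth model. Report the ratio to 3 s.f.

Plate carrée maps x = Rλ, y = Rφ. The meridian scale is h = 1 and the parallel scale is k = 1/cos φ = sec φ.
Areal scale at 50.3°: h·k = 1.000 × 1.566 = 1.566.
Areal scale at 10.6°: h·k = 1.000 × 1.017 = 1.017.
Ratio = 1.566/1.017 ≈ 1.54.

1.54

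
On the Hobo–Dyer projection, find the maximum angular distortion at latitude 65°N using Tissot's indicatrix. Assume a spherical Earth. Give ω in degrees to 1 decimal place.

67.8°

The Hobo–Dyer projection is cylindrical equal-area with φ₀ = 37.5°. A cylindrical equal-area projection with standard parallel φ₀ has meridian scale h = cos φ / cos φ₀ and parallel scale k = cos φ₀ / cos φ (so areas are preserved, h·k = 1).
At 65°: h = 0.5327, k = 1.877; principal scales a = 1.877, b = 0.5327.
sin(ω/2) = (a − b)/(a + b) = 1.345/2.410 = 0.5579, so ω = 2 arcsin(0.5579) ≈ 67.8°.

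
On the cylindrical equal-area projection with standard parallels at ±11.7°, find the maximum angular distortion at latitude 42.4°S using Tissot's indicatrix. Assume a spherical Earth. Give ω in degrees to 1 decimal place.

Cylindrical equal-area (φ₀ = 11.7°): h = cos φ / cos 11.7° along meridians, k = cos 11.7° / cos φ along parallels; h·k = 1.
At 42.4°: h = 0.7541, k = 1.326; principal scales a = 1.326, b = 0.7541.
sin(ω/2) = (a − b)/(a + b) = 0.5719/2.080 = 0.2749, so ω = 2 arcsin(0.2749) ≈ 31.9°.

31.9°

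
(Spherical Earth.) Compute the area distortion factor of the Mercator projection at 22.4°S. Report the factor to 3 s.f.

1.17

For Mercator, h = k = sec φ (a conformal cylindrical projection has a single point scale, 1/cos φ).
Areal scale = k² = sec²φ = 1/cos²(22.4°) = 1/0.9245² = 1.170.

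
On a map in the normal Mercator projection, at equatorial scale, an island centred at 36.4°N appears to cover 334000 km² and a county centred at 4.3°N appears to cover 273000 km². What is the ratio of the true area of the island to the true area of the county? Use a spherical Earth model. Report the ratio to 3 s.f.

On Mercator the areal scale is sec²φ, so true area = apparent × cos²φ.
True area of island: 334000 × cos²(36.4°) = 334000 × 0.6479 = 216400 km².
True area of county: 273000 × cos²(4.3°) = 273000 × 0.9944 = 271500 km².
Ratio = 216400 / 271500 ≈ 0.797.

0.797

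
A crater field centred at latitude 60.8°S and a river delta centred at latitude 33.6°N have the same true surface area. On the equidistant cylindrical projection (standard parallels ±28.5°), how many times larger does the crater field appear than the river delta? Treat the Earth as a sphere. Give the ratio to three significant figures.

In the equirectangular projection with standard parallel φ₀ = 28.5° (x = Rλ cos φ₀, y = Rφ), meridians are true-scale (h = 1) and the parallel scale is k = cos φ₀ / cos φ.
Areal scale at 60.8°: h·k = 1.000 × 1.801 = 1.801.
Areal scale at 33.6°: h·k = 1.000 × 1.055 = 1.055.
Ratio = 1.801/1.055 ≈ 1.71.

1.71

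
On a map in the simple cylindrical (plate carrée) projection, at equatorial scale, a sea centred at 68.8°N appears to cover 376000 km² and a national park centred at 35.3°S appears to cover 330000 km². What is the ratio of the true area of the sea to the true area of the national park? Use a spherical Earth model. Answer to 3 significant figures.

On the plate carrée, areal scale = h·k = 1 × sec φ, so true area = apparent × cos φ.
True area of sea: 376000 × cos(68.8°) = 376000 × 0.3616 = 136000 km².
True area of national park: 330000 × cos(35.3°) = 330000 × 0.8161 = 269300 km².
Ratio = 136000 / 269300 ≈ 0.505.

0.505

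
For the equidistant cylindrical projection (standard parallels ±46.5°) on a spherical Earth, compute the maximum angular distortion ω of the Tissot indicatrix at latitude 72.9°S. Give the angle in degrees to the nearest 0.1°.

47.3°

The equidistant cylindrical projection with φ₀ = 46.5° has h = 1 (meridians true) and k = cos φ₀ / cos φ along parallels.
At 72.9°: h = 1.000, k = 2.341; principal scales a = 2.341, b = 1.000.
sin(ω/2) = (a − b)/(a + b) = 1.341/3.341 = 0.4014, so ω = 2 arcsin(0.4014) ≈ 47.3°.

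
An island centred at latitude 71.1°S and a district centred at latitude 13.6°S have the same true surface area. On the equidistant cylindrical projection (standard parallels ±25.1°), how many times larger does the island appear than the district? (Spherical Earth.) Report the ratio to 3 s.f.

The equidistant cylindrical projection with φ₀ = 25.1° has h = 1 (meridians true) and k = cos φ₀ / cos φ along parallels.
Areal scale at 71.1°: h·k = 1.000 × 2.796 = 2.796.
Areal scale at 13.6°: h·k = 1.000 × 0.9317 = 0.9317.
Ratio = 2.796/0.9317 ≈ 3.00.

3.00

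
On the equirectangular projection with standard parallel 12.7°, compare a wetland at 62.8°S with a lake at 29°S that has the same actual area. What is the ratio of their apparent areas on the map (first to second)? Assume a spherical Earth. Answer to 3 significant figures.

In the equirectangular projection with standard parallel φ₀ = 12.7° (x = Rλ cos φ₀, y = Rφ), meridians are true-scale (h = 1) and the parallel scale is k = cos φ₀ / cos φ.
Areal scale at 62.8°: h·k = 1.000 × 2.134 = 2.134.
Areal scale at 29°: h·k = 1.000 × 1.115 = 1.115.
Ratio = 2.134/1.115 ≈ 1.91.

1.91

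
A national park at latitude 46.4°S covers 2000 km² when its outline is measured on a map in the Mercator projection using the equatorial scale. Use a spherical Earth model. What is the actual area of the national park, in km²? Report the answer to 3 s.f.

For Mercator, h = k = sec φ (a conformal cylindrical projection has a single point scale, 1/cos φ).
Areal scale = k² = sec²φ = 1/cos²(46.4°) = 1/0.6896² = 2.103.
True area = apparent / (areal scale) = 2000 / 2.103 ≈ 951 km².

951 km²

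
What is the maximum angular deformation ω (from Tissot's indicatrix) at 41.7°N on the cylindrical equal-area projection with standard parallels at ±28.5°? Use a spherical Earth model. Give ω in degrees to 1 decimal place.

A cylindrical equal-area projection with standard parallel φ₀ has meridian scale h = cos φ / cos φ₀ and parallel scale k = cos φ₀ / cos φ (so areas are preserved, h·k = 1).
At 41.7°: h = 0.8496, k = 1.177; principal scales a = 1.177, b = 0.8496.
sin(ω/2) = (a − b)/(a + b) = 0.3274/2.027 = 0.1616, so ω = 2 arcsin(0.1616) ≈ 18.6°.

18.6°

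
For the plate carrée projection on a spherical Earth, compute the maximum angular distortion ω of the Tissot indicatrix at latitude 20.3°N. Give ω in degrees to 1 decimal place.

For the equirectangular projection with φ₀ = 0 (plate carrée), h = 1 along meridians and k = sec φ along parallels.
At 20.3°: h = 1.000, k = 1.066; principal scales a = 1.066, b = 1.000.
sin(ω/2) = (a − b)/(a + b) = 0.06622/2.066 = 0.03205, so ω = 2 arcsin(0.03205) ≈ 3.7°.

3.7°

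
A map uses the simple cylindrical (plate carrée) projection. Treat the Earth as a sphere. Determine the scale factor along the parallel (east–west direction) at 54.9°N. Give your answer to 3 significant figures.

1.74

In the plate carrée (x = Rλ, y = Rφ), meridians are true-scale (h = 1) and parallels are stretched by k = sec φ.
k = 1/cos 54.9° = 1/0.5750 = 1.739.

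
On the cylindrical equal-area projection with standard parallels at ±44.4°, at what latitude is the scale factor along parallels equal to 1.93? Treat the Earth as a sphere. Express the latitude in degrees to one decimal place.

68.3°

Cylindrical equal-area (φ₀ = 44.4°): h = cos φ / cos 44.4° along meridians, k = cos 44.4° / cos φ along parallels; h·k = 1.
k = cos φ₀ / cos φ = 1.93  ⇒  cos φ = cos 44.4° / 1.93 = 0.3702.
φ = arccos(0.3702) ≈ 68.3°.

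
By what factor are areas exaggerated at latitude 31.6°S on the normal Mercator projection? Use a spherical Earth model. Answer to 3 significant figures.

The Mercator projection is conformal; its linear scale factor is the same in every direction and equals sec φ = 1/cos φ.
Areal scale = k² = sec²φ = 1/cos²(31.6°) = 1/0.8517² = 1.378.

1.38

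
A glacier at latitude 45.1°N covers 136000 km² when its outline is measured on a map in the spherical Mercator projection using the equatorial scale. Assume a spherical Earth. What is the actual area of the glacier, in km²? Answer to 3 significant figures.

Mercator is conformal, so the point scale is isotropic: h = k = sec φ = 1/cos φ.
Areal scale = k² = sec²φ = 1/cos²(45.1°) = 1/0.7059² = 2.007.
True area = apparent / (areal scale) = 136000 / 2.007 ≈ 67800 km².

67800 km²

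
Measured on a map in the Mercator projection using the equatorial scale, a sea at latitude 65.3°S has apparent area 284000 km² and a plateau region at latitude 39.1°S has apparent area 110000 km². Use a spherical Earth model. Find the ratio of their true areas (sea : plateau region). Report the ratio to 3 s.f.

On Mercator the areal scale is sec²φ, so true area = apparent × cos²φ.
True area of sea: 284000 × cos²(65.3°) = 284000 × 0.1746 = 49590 km².
True area of plateau region: 110000 × cos²(39.1°) = 110000 × 0.6022 = 66250 km².
Ratio = 49590 / 66250 ≈ 0.749.

0.749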